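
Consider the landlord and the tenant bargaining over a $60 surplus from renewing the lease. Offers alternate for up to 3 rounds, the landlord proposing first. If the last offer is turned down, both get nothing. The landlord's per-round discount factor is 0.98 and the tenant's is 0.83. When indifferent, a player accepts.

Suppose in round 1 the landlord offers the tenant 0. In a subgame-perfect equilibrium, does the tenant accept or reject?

Round 3 (the landlord proposes): rejection yields 0 for the tenant; the landlord offers 0 and keeps 60.
Round 2 (the tenant proposes): the landlord can get 60 next round, worth 0.98 × 60 = 58.8 now, so the tenant offers 58.8, keeping 1.2.
So by rejecting in round 1, the tenant gets 1.2 next round, worth 0.83 × 1.2 = 0.996 now.
Offer 0 < 0.996, so the tenant rejects.

Reject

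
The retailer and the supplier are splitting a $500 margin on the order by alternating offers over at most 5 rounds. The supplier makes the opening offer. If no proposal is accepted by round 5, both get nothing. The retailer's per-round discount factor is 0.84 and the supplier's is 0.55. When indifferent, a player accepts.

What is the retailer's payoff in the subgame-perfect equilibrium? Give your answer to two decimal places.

Solve by backward induction from round 5.
Round 5 (the supplier proposes): rejection yields 0 for the retailer; the supplier offers 0 and keeps 500.
Round 4 (the retailer proposes): the supplier can get 500 next round, worth 0.55 × 500 = 275 now. The retailer offers 275 and keeps 500 − 275 = 225.
Round 3 (the supplier proposes): the retailer can get 225 next round, worth 0.84 × 225 = 189 now; the supplier offers that and keeps 311.
Round 2 (the retailer proposes): the supplier can get 311 next round, worth 0.55 × 311 = 171.05 now. The retailer offers 171.05 and keeps 500 − 171.05 = 328.95.
Round 1 (the supplier proposes): the retailer can get 328.95 next round, worth 0.84 × 328.95 = 276.318 now. The supplier offers 276.318 and keeps 500 − 276.318 = 223.682.

276.32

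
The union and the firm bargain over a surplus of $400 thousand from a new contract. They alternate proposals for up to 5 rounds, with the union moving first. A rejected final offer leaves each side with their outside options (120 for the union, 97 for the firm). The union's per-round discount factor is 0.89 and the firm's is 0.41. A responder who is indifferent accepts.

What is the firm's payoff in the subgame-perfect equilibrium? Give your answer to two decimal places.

Solve by backward induction from round 5.
Round 5 (the union proposes): the firm gets 97 if talks fail, so the union offers 97 and keeps 303.
Round 4 (the firm proposes): the union can get 303 next round, worth 0.89 × 303 = 269.67 now. The firm offers 269.67 and keeps 400 − 269.67 = 130.33.
Round 3 (the union proposes): the firm can get 130.33 next round, worth 0.41 × 130.33 = 53.4353 now, so the union offers 53.4353, keeping 346.5647.
Round 2 (the firm proposes): the union can get 346.5647 next round, worth 0.89 × 346.5647 = 308.442583 now. The firm offers 308.442583 and keeps 400 − 308.442583 = 91.557417.
Round 1 (the union proposes): the firm can get 91.557417 next round, worth 0.41 × 91.557417 = 37.53854097 now; the union offers that and keeps 362.46145903.

37.54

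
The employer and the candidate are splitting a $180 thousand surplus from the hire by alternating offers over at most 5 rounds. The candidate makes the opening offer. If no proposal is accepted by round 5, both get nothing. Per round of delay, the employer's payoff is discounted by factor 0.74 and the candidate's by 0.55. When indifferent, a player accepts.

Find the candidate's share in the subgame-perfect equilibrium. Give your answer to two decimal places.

Round 5 (the candidate proposes): rejection yields 0 for the employer; the candidate offers 0 and keeps 180.
Round 4 (the employer proposes): the candidate can get 180 next round, worth 0.55 × 180 = 99 now, so the employer offers 99, keeping 81.
Round 3 (the candidate proposes): the employer can get 81 next round, worth 0.74 × 81 = 59.94 now; the candidate offers that and keeps 120.06.
Round 2 (the employer proposes): the candidate can get 120.06 next round, worth 0.55 × 120.06 = 66.033 now; the employer offers that and keeps 113.967.
Round 1 (the candidate proposes): the employer can get 113.967 next round, worth 0.74 × 113.967 = 84.33558 now, so the candidate offers 84.33558, keeping 95.66442.

95.66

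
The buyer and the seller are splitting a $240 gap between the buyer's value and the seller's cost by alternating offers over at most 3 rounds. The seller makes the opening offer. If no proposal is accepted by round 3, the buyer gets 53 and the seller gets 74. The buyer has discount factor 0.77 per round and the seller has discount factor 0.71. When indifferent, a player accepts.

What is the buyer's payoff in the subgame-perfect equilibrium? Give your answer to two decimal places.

82.57

Round 3 (the seller proposes): the buyer gets 53 if talks fail, so the seller offers 53 and keeps 187.
Round 2 (the buyer proposes): the seller can get 187 next round, worth 0.71 × 187 = 132.77 now, so the buyer offers 132.77, keeping 107.23.
Round 1 (the seller proposes): the buyer can get 107.23 next round, worth 0.77 × 107.23 = 82.5671 now. The seller offers 82.5671 and keeps 240 − 82.5671 = 157.4329.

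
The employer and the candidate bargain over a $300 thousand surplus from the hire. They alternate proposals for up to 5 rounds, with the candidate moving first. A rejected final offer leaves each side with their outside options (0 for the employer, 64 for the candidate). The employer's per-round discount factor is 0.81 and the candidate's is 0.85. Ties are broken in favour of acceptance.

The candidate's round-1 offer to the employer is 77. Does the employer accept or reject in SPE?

Accept

Work out the employer's continuation value if the offer is rejected.
Round 5 (the candidate proposes): the employer will accept anything ≥ 0, so the candidate offers 0 and keeps 300.
Round 4 (the employer proposes): the candidate can get 300 next round, worth 0.85 × 300 = 255 now, so the employer offers 255, keeping 45.
Round 3 (the candidate proposes): the employer can get 45 next round, worth 0.81 × 45 = 36.45 now; the candidate offers that and keeps 263.55.
Round 2 (the employer proposes): the candidate can get 263.55 next round, worth 0.85 × 263.55 = 224.0175 now; the employer offers that and keeps 75.9825.
So by rejecting in round 1, the employer gets 75.9825 next round, worth 0.81 × 75.9825 = 61.545825 now.
Offer 77 ≥ 61.545825, so the employer accepts.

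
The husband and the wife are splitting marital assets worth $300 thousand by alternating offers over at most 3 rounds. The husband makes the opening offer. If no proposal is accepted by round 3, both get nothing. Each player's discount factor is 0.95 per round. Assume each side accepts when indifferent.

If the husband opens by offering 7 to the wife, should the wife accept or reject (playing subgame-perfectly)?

Round 3 (the husband proposes): the wife will accept anything ≥ 0, so the husband offers 0 and keeps 300.
Round 2 (the wife proposes): the husband can get 300 next round, worth 0.95 × 300 = 285 now, so the wife offers 285, keeping 15.
So by rejecting in round 1, the wife gets 15 next round, worth 0.95 × 15 = 14.25 now.
Offer 7 < 14.25, so the wife rejects.

Reject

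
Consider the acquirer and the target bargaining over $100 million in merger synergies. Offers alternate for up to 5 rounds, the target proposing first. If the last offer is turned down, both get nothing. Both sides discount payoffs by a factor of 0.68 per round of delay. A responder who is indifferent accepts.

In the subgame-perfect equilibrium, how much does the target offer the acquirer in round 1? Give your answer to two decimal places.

By backward induction:
Round 5 (the target proposes): rejection yields 0 for the acquirer; the target offers 0 and keeps 100.
Round 4 (the acquirer proposes): the target can get 100 next round, worth 0.68 × 100 = 68 now; the acquirer offers that and keeps 32.
Round 3 (the target proposes): the acquirer can get 32 next round, worth 0.68 × 32 = 21.76 now. The target offers 21.76 and keeps 100 − 21.76 = 78.24.
Round 2 (the acquirer proposes): the target can get 78.24 next round, worth 0.68 × 78.24 = 53.2032 now; the acquirer offers that and keeps 46.7968.
Round 1 (the target proposes): the acquirer can get 46.7968 next round, worth 0.68 × 46.7968 = 31.821824 now, so the target offers 31.821824, keeping 68.178176.

31.82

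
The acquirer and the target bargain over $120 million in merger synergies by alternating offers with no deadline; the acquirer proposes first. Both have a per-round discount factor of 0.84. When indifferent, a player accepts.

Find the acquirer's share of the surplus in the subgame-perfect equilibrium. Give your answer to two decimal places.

65.22

When the acquirer proposes, the target accepts any offer worth at least 0.84 times what the target would get by proposing next round; and vice versa.
This gives x = 120 − 0.84y and y = 120 − 0.84x, where x and y are each side's share when it proposes.
Hence (1 − 0.84·0.84)x = 120(1 − 0.84), i.e. 0.2944·x = 19.2.
x ≈ 65.2174; the target's share is 120 − x ≈ 54.7826.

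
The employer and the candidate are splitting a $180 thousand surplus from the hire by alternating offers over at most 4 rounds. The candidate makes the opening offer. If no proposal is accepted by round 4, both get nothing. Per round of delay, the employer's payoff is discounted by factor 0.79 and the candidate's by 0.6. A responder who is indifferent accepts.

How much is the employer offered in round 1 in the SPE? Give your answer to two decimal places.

Round 4 (the employer proposes): rejection yields 0 for the candidate; the employer offers 0 and keeps 180.
Round 3 (the candidate proposes): the employer can get 180 next round, worth 0.79 × 180 = 142.2 now, so the candidate offers 142.2, keeping 37.8.
Round 2 (the employer proposes): the candidate can get 37.8 next round, worth 0.6 × 37.8 = 22.68 now; the employer offers that and keeps 157.32.
Round 1 (the candidate proposes): the employer can get 157.32 next round, worth 0.79 × 157.32 = 124.2828 now. The candidate offers 124.2828 and keeps 180 − 124.2828 = 55.7172.

124.28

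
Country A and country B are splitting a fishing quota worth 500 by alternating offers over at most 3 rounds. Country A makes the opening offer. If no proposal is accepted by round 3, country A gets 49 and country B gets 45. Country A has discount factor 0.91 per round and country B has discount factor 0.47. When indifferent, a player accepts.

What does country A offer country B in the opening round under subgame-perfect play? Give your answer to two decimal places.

40.40

Solve by backward induction from round 3.
Round 3 (country A proposes): country B gets 45 if talks fail, so country A offers 45 and keeps 455.
Round 2 (country B proposes): country A can get 455 next round, worth 0.91 × 455 = 414.05 now. Country B offers 414.05 and keeps 500 − 414.05 = 85.95.
Round 1 (country A proposes): country B can get 85.95 next round, worth 0.47 × 85.95 = 40.3965 now; country A offers that and keeps 459.6035.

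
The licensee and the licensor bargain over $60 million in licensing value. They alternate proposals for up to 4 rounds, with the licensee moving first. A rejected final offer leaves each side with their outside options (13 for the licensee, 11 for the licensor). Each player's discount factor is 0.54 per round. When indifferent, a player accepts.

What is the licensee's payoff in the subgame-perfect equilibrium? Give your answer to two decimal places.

Round 4 (the licensor proposes): the licensee gets 13 if talks fail, so the licensor offers 13 and keeps 47.
Round 3 (the licensee proposes): the licensor can get 47 next round, worth 0.54 × 47 = 25.38 now. The licensee offers 25.38 and keeps 60 − 25.38 = 34.62.
Round 2 (the licensor proposes): the licensee can get 34.62 next round, worth 0.54 × 34.62 = 18.6948 now. The licensor offers 18.6948 and keeps 60 − 18.6948 = 41.3052.
Round 1 (the licensee proposes): the licensor can get 41.3052 next round, worth 0.54 × 41.3052 = 22.304808 now, so the licensee offers 22.304808, keeping 37.695192.

37.70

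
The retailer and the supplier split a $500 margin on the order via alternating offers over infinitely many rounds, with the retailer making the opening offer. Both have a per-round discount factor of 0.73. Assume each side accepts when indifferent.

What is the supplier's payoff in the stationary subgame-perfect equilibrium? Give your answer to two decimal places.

210.98

When the retailer proposes, the supplier accepts any offer worth at least 0.73 times what the supplier would get by proposing next round; and vice versa.
This gives x = 500 − 0.73y and y = 500 − 0.73x, where x and y are each side's share when it proposes.
Hence (1 − 0.73·0.73)x = 500(1 − 0.73), i.e. 0.4671·x = 135.
x ≈ 289.0173; the supplier's share is 500 − x ≈ 210.9827.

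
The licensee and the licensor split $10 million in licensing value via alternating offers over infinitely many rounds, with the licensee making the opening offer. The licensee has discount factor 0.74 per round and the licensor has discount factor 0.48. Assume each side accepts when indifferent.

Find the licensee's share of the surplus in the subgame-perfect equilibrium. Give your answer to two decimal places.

When the licensee proposes, the licensor accepts any offer worth at least 0.48 times what the licensor would get by proposing next round; and vice versa.
This gives x = 10 − 0.48y and y = 10 − 0.74x, where x and y are each side's share when it proposes.
Hence (1 − 0.48·0.74)x = 10(1 − 0.48), i.e. 0.6448·x = 5.2.
x ≈ 8.0645; the licensor's share is 10 − x ≈ 1.9355.

8.06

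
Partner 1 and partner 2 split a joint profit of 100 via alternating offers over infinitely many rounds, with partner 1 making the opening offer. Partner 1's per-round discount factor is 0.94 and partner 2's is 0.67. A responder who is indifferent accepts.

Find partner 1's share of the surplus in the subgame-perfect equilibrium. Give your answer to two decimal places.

Let x be partner 1's share when partner 1 proposes and y be partner 2's share when partner 2 proposes.
Partner 2 accepts iff offered ≥ 0.67·y, so x = 100 − 0.67y. Symmetrically y = 100 − 0.94x.
Substituting: x = 100 − 0.67(100 − 0.94x), giving x(1 − 0.94·0.67) = 100(1 − 0.67).
So x = 100 × 0.33 / 0.3702 ≈ 89.1410, and partner 2 receives 100 − x ≈ 10.8590.

89.14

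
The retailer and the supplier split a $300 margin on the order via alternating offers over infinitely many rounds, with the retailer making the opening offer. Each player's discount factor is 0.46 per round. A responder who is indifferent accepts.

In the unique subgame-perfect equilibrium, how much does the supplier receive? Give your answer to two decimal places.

When the retailer proposes, the supplier accepts any offer worth at least 0.46 times what the supplier would get by proposing next round; and vice versa.
This gives x = 300 − 0.46y and y = 300 − 0.46x, where x and y are each side's share when it proposes.
Hence (1 − 0.46·0.46)x = 300(1 − 0.46), i.e. 0.7884·x = 162.
x ≈ 205.4795; the supplier's share is 300 − x ≈ 94.5205.

94.52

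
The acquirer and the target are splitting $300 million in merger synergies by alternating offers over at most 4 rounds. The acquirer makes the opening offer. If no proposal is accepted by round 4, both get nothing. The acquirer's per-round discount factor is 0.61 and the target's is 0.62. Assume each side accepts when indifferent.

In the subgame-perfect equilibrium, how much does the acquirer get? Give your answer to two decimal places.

Round 4 (the target proposes): rejection yields 0 for the acquirer; the target offers 0 and keeps 300.
Round 3 (the acquirer proposes): the target can get 300 next round, worth 0.62 × 300 = 186 now; the acquirer offers that and keeps 114.
Round 2 (the target proposes): the acquirer can get 114 next round, worth 0.61 × 114 = 69.54 now. The target offers 69.54 and keeps 300 − 69.54 = 230.46.
Round 1 (the acquirer proposes): the target can get 230.46 next round, worth 0.62 × 230.46 = 142.8852 now. The acquirer offers 142.8852 and keeps 300 − 142.8852 = 157.1148.

157.11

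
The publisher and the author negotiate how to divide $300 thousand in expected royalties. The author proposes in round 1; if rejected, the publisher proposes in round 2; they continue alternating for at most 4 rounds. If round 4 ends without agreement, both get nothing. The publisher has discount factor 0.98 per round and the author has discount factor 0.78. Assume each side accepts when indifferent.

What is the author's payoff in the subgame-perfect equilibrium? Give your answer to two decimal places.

Round 4 (the publisher proposes): the author will accept anything ≥ 0, so the publisher offers 0 and keeps 300.
Round 3 (the author proposes): the publisher can get 300 next round, worth 0.98 × 300 = 294 now, so the author offers 294, keeping 6.
Round 2 (the publisher proposes): the author can get 6 next round, worth 0.78 × 6 = 4.68 now. The publisher offers 4.68 and keeps 300 − 4.68 = 295.32.
Round 1 (the author proposes): the publisher can get 295.32 next round, worth 0.98 × 295.32 = 289.4136 now. The author offers 289.4136 and keeps 300 − 289.4136 = 10.5864.

10.59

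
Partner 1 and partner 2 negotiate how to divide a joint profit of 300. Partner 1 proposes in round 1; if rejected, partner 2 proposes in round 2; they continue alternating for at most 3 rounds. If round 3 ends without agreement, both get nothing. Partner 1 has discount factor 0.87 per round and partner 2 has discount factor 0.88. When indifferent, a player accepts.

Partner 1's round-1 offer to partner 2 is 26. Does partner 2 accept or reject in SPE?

Reject

Work out partner 2's continuation value if the offer is rejected.
Round 3 (partner 1 proposes): partner 2 will accept anything ≥ 0, so partner 1 offers 0 and keeps 300.
Round 2 (partner 2 proposes): partner 1 can get 300 next round, worth 0.87 × 300 = 261 now; partner 2 offers that and keeps 39.
So by rejecting in round 1, partner 2 gets 39 next round, worth 0.88 × 39 = 34.32 now.
Offer 26 < 34.32, so partner 2 rejects.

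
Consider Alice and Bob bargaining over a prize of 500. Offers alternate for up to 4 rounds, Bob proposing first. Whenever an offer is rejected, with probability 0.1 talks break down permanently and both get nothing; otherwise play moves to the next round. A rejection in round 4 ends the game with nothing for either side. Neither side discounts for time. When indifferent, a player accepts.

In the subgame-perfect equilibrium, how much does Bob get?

90.5

Round 4 (Alice proposes): Bob will accept anything ≥ 0, so Alice offers 0 and keeps 500.
Round 3 (Bob proposes): rejecting gives Alice an expected 0.9 × 500 = 450. Bob offers 450 and keeps 500 − 450 = 50.
Round 2 (Alice proposes): rejecting gives Bob an expected 0.9 × 50 = 45, so Alice offers 45, keeping 455.
Round 1 (Bob proposes): rejecting gives Alice an expected 0.9 × 455 = 409.5. Bob offers 409.5 and keeps 500 − 409.5 = 90.5.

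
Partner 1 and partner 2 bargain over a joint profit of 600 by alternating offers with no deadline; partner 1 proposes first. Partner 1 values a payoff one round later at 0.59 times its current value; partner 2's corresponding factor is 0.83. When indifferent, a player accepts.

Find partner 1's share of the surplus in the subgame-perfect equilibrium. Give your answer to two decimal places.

199.88

Let x be partner 1's share when partner 1 proposes and y be partner 2's share when partner 2 proposes.
Partner 2 accepts iff offered ≥ 0.83·y, so x = 600 − 0.83y. Symmetrically y = 600 − 0.59x.
Substituting: x = 600 − 0.83(600 − 0.59x), giving x(1 − 0.59·0.83) = 600(1 − 0.83).
So x = 600 × 0.17 / 0.5103 ≈ 199.8824, and partner 2 receives 600 − x ≈ 400.1176.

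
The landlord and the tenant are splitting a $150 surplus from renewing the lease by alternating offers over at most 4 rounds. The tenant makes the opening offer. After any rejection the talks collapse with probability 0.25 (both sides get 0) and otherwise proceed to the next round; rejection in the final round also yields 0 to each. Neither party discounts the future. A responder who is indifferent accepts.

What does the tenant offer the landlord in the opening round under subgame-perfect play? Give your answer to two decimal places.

91.41

Round 4 (the landlord proposes): rejection yields 0 for the tenant; the landlord offers 0 and keeps 150.
Round 3 (the tenant proposes): rejecting gives the landlord an expected 0.75 × 150 = 112.5. The tenant offers 112.5 and keeps 150 − 112.5 = 37.5.
Round 2 (the landlord proposes): rejecting gives the tenant an expected 0.75 × 37.5 = 28.125. The landlord offers 28.125 and keeps 150 − 28.125 = 121.875.
Round 1 (the tenant proposes): rejecting gives the landlord an expected 0.75 × 121.875 = 91.40625, so the tenant offers 91.40625, keeping 58.59375.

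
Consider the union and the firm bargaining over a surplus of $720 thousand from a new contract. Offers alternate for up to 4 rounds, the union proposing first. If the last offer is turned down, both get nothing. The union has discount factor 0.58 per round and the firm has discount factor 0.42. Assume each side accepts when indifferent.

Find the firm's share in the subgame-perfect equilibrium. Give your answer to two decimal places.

200.67

Round 4 (the firm proposes): rejection yields 0 for the union; the firm offers 0 and keeps 720.
Round 3 (the union proposes): the firm can get 720 next round, worth 0.42 × 720 = 302.4 now. The union offers 302.4 and keeps 720 − 302.4 = 417.6.
Round 2 (the firm proposes): the union can get 417.6 next round, worth 0.58 × 417.6 = 242.208 now. The firm offers 242.208 and keeps 720 − 242.208 = 477.792.
Round 1 (the union proposes): the firm can get 477.792 next round, worth 0.42 × 477.792 = 200.67264 now. The union offers 200.67264 and keeps 720 − 200.67264 = 519.32736.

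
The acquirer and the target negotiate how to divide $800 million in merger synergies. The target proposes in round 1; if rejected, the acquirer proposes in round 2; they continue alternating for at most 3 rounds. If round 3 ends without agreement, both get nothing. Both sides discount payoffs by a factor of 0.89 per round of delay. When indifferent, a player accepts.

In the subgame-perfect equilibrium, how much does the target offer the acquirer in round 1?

78.32

Round 3 (the target proposes): the acquirer will accept anything ≥ 0, so the target offers 0 and keeps 800.
Round 2 (the acquirer proposes): the target can get 800 next round, worth 0.89 × 800 = 712 now. The acquirer offers 712 and keeps 800 − 712 = 88.
Round 1 (the target proposes): the acquirer can get 88 next round, worth 0.89 × 88 = 78.32 now; the target offers that and keeps 721.68.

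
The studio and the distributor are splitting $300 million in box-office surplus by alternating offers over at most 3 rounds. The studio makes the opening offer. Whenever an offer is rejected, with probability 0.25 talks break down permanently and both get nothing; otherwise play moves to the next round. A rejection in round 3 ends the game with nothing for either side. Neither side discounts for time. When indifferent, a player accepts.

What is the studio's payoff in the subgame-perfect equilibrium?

Round 3 (the studio proposes): rejection yields 0 for the distributor; the studio offers 0 and keeps 300.
Round 2 (the distributor proposes): rejecting gives the studio an expected 0.75 × 300 = 225, so the distributor offers 225, keeping 75.
Round 1 (the studio proposes): rejecting gives the distributor an expected 0.75 × 75 = 56.25; the studio offers that and keeps 243.75.

243.75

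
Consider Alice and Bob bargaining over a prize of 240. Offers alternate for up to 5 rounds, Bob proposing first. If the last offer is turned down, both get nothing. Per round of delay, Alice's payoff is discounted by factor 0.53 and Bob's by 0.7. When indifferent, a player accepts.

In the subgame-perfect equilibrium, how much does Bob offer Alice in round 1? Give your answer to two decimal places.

52.32

Work backward from the last round.
Round 5 (Bob proposes): Alice will accept anything ≥ 0, so Bob offers 0 and keeps 240.
Round 4 (Alice proposes): Bob can get 240 next round, worth 0.7 × 240 = 168 now. Alice offers 168 and keeps 240 − 168 = 72.
Round 3 (Bob proposes): Alice can get 72 next round, worth 0.53 × 72 = 38.16 now; Bob offers that and keeps 201.84.
Round 2 (Alice proposes): Bob can get 201.84 next round, worth 0.7 × 201.84 = 141.288 now; Alice offers that and keeps 98.712.
Round 1 (Bob proposes): Alice can get 98.712 next round, worth 0.53 × 98.712 = 52.31736 now; Bob offers that and keeps 187.68264.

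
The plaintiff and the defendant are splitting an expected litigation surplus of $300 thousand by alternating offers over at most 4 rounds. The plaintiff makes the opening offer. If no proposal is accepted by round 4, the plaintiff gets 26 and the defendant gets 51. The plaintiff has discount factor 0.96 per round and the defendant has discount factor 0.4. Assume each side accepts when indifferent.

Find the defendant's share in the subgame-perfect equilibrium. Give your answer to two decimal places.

46.89

Round 4 (the defendant proposes): the plaintiff gets 26 if talks fail, so the defendant offers 26 and keeps 274.
Round 3 (the plaintiff proposes): the defendant can get 274 next round, worth 0.4 × 274 = 109.6 now; the plaintiff offers that and keeps 190.4.
Round 2 (the defendant proposes): the plaintiff can get 190.4 next round, worth 0.96 × 190.4 = 182.784 now. The defendant offers 182.784 and keeps 300 − 182.784 = 117.216.
Round 1 (the plaintiff proposes): the defendant can get 117.216 next round, worth 0.4 × 117.216 = 46.8864 now; the plaintiff offers that and keeps 253.1136.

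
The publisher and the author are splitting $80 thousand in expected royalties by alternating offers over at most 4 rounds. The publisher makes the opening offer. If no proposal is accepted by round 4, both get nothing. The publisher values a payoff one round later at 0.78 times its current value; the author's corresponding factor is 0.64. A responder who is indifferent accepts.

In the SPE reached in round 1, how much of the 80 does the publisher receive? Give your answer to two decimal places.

Work backward from the last round.
Round 4 (the author proposes): the publisher will accept anything ≥ 0, so the author offers 0 and keeps 80.
Round 3 (the publisher proposes): the author can get 80 next round, worth 0.64 × 80 = 51.2 now; the publisher offers that and keeps 28.8.
Round 2 (the author proposes): the publisher can get 28.8 next round, worth 0.78 × 28.8 = 22.464 now. The author offers 22.464 and keeps 80 − 22.464 = 57.536.
Round 1 (the publisher proposes): the author can get 57.536 next round, worth 0.64 × 57.536 = 36.82304 now, so the publisher offers 36.82304, keeping 43.17696.

43.18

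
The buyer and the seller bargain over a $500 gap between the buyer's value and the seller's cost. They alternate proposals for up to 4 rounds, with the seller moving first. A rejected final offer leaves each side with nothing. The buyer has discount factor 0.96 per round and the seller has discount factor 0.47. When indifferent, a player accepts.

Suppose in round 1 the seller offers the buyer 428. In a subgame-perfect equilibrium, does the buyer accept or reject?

Round 4 (the buyer proposes): rejection yields 0 for the seller; the buyer offers 0 and keeps 500.
Round 3 (the seller proposes): the buyer can get 500 next round, worth 0.96 × 500 = 480 now, so the seller offers 480, keeping 20.
Round 2 (the buyer proposes): the seller can get 20 next round, worth 0.47 × 20 = 9.4 now, so the buyer offers 9.4, keeping 490.6.
So by rejecting in round 1, the buyer gets 490.6 next round, worth 0.96 × 490.6 = 470.976 now.
Offer 428 < 470.976, so the buyer rejects.

Reject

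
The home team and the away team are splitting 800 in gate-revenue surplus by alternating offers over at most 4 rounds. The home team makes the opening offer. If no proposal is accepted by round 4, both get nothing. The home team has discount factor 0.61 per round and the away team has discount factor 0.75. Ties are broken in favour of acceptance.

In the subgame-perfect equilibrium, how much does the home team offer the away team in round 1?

508.5

Solve by backward induction from round 4.
Round 4 (the away team proposes): the home team will accept anything ≥ 0, so the away team offers 0 and keeps 800.
Round 3 (the home team proposes): the away team can get 800 next round, worth 0.75 × 800 = 600 now; the home team offers that and keeps 200.
Round 2 (the away team proposes): the home team can get 200 next round, worth 0.61 × 200 = 122 now; the away team offers that and keeps 678.
Round 1 (the home team proposes): the away team can get 678 next round, worth 0.75 × 678 = 508.5 now; the home team offers that and keeps 291.5.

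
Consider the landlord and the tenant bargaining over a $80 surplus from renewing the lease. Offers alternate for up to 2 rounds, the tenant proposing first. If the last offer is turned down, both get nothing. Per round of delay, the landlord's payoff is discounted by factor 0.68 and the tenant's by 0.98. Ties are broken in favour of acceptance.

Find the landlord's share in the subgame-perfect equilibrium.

54.4

Round 2 (the landlord proposes): the tenant will accept anything ≥ 0, so the landlord offers 0 and keeps 80.
Round 1 (the tenant proposes): the landlord can get 80 next round, worth 0.68 × 80 = 54.4 now. The tenant offers 54.4 and keeps 80 − 54.4 = 25.6.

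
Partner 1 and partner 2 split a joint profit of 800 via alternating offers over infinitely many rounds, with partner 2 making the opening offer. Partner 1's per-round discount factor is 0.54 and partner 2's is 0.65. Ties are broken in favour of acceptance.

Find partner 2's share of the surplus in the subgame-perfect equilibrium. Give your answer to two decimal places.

In a stationary SPE each proposer offers the other exactly their discounted continuation value.
If partner 2 keeps x when proposing and partner 1 keeps y when proposing, then x = 800 − 0.54y and y = 800 − 0.65x.
Solving: x = 800(1 − 0.54) / (1 − 0.65·0.54) = 368 / 0.649 ≈ 567.0262.
Partner 1 gets 800 − 567.0262 ≈ 232.9738.

567.03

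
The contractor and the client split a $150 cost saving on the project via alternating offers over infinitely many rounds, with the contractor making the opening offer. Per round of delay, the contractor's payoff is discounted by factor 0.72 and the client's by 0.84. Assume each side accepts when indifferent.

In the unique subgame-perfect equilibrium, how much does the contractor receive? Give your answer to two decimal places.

When the contractor proposes, the client accepts any offer worth at least 0.84 times what the client would get by proposing next round; and vice versa.
This gives x = 150 − 0.84y and y = 150 − 0.72x, where x and y are each side's share when it proposes.
Hence (1 − 0.84·0.72)x = 150(1 − 0.84), i.e. 0.3952·x = 24.
x ≈ 60.7287; the client's share is 150 − x ≈ 89.2713.

60.73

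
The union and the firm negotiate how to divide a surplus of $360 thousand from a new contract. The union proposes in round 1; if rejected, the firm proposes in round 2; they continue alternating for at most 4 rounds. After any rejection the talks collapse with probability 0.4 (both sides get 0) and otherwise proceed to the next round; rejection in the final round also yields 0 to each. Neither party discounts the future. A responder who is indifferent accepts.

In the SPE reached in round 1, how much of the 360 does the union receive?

195.84

Round 4 (the firm proposes): rejection yields 0 for the union; the firm offers 0 and keeps 360.
Round 3 (the union proposes): rejecting gives the firm an expected 0.6 × 360 = 216; the union offers that and keeps 144.
Round 2 (the firm proposes): rejecting gives the union an expected 0.6 × 144 = 86.4; the firm offers that and keeps 273.6.
Round 1 (the union proposes): rejecting gives the firm an expected 0.6 × 273.6 = 164.16. The union offers 164.16 and keeps 360 − 164.16 = 195.84.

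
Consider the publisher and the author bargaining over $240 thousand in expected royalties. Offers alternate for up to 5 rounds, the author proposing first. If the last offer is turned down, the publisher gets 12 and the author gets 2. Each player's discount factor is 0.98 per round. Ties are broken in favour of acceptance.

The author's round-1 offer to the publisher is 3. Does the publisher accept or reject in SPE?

Reject

Round 5 (the author proposes): the publisher gets 12 if talks fail, so the author offers 12 and keeps 228.
Round 4 (the publisher proposes): the author can get 228 next round, worth 0.98 × 228 = 223.44 now; the publisher offers that and keeps 16.56.
Round 3 (the author proposes): the publisher can get 16.56 next round, worth 0.98 × 16.56 = 16.2288 now; the author offers that and keeps 223.7712.
Round 2 (the publisher proposes): the author can get 223.7712 next round, worth 0.98 × 223.7712 = 219.295776 now, so the publisher offers 219.295776, keeping 20.704224.
So by rejecting in round 1, the publisher gets 20.704224 next round, worth 0.98 × 20.704224 = 20.29013952 now.
Offer 3 < 20.29013952, so the publisher rejects.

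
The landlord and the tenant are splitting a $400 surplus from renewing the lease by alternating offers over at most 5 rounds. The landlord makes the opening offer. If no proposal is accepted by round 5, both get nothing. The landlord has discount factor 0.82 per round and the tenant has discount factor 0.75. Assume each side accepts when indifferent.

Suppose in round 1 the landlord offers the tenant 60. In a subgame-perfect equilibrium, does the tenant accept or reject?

Reject

Round 5 (the landlord proposes): the tenant will accept anything ≥ 0, so the landlord offers 0 and keeps 400.
Round 4 (the tenant proposes): the landlord can get 400 next round, worth 0.82 × 400 = 328 now. The tenant offers 328 and keeps 400 − 328 = 72.
Round 3 (the landlord proposes): the tenant can get 72 next round, worth 0.75 × 72 = 54 now; the landlord offers that and keeps 346.
Round 2 (the tenant proposes): the landlord can get 346 next round, worth 0.82 × 346 = 283.72 now, so the tenant offers 283.72, keeping 116.28.
So by rejecting in round 1, the tenant gets 116.28 next round, worth 0.75 × 116.28 = 87.21 now.
Offer 60 < 87.21, so the tenant rejects.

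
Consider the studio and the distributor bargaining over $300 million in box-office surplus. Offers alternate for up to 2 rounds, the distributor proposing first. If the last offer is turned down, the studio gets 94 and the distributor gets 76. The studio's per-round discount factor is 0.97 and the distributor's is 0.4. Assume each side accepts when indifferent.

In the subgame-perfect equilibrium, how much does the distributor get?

82.72

Round 2 (the studio proposes): the distributor gets 76 if talks fail, so the studio offers 76 and keeps 224.
Round 1 (the distributor proposes): the studio can get 224 next round, worth 0.97 × 224 = 217.28 now, so the distributor offers 217.28, keeping 82.72.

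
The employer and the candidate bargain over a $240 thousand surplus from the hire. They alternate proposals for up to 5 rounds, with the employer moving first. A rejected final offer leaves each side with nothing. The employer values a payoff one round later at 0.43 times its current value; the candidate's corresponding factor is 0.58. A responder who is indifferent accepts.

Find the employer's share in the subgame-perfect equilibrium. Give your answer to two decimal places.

140.87

Work backward from the last round.
Round 5 (the employer proposes): the candidate will accept anything ≥ 0, so the employer offers 0 and keeps 240.
Round 4 (the candidate proposes): the employer can get 240 next round, worth 0.43 × 240 = 103.2 now. The candidate offers 103.2 and keeps 240 − 103.2 = 136.8.
Round 3 (the employer proposes): the candidate can get 136.8 next round, worth 0.58 × 136.8 = 79.344 now; the employer offers that and keeps 160.656.
Round 2 (the candidate proposes): the employer can get 160.656 next round, worth 0.43 × 160.656 = 69.08208 now, so the candidate offers 69.08208, keeping 170.91792.
Round 1 (the employer proposes): the candidate can get 170.91792 next round, worth 0.58 × 170.91792 = 99.1323936 now, so the employer offers 99.1323936, keeping 140.8676064.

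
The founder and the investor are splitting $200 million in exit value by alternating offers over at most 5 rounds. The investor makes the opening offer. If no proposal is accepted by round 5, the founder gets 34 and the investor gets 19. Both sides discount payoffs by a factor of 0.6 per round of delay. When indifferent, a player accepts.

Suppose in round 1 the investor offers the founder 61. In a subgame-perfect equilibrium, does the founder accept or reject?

Round 5 (the investor proposes): the founder gets 34 if talks fail, so the investor offers 34 and keeps 166.
Round 4 (the founder proposes): the investor can get 166 next round, worth 0.6 × 166 = 99.6 now, so the founder offers 99.6, keeping 100.4.
Round 3 (the investor proposes): the founder can get 100.4 next round, worth 0.6 × 100.4 = 60.24 now. The investor offers 60.24 and keeps 200 − 60.24 = 139.76.
Round 2 (the founder proposes): the investor can get 139.76 next round, worth 0.6 × 139.76 = 83.856 now, so the founder offers 83.856, keeping 116.144.
So by rejecting in round 1, the founder gets 116.144 next round, worth 0.6 × 116.144 = 69.6864 now.
Offer 61 < 69.6864, so the founder rejects.

Reject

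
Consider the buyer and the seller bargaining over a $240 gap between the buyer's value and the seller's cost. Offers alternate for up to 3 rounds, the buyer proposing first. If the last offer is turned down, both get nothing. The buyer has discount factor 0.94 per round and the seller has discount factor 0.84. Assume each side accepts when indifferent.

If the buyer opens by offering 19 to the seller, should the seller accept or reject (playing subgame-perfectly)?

Round 3 (the buyer proposes): rejection yields 0 for the seller; the buyer offers 0 and keeps 240.
Round 2 (the seller proposes): the buyer can get 240 next round, worth 0.94 × 240 = 225.6 now; the seller offers that and keeps 14.4.
So by rejecting in round 1, the seller gets 14.4 next round, worth 0.84 × 14.4 = 12.096 now.
Offer 19 ≥ 12.096, so the seller accepts.

Accept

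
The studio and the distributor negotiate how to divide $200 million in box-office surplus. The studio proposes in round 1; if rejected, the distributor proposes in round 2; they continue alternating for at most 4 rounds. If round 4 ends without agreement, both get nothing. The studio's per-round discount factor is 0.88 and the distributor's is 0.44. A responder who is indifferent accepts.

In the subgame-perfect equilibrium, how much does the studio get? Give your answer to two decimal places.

155.37

Round 4 (the distributor proposes): rejection yields 0 for the studio; the distributor offers 0 and keeps 200.
Round 3 (the studio proposes): the distributor can get 200 next round, worth 0.44 × 200 = 88 now, so the studio offers 88, keeping 112.
Round 2 (the distributor proposes): the studio can get 112 next round, worth 0.88 × 112 = 98.56 now; the distributor offers that and keeps 101.44.
Round 1 (the studio proposes): the distributor can get 101.44 next round, worth 0.44 × 101.44 = 44.6336 now; the studio offers that and keeps 155.3664.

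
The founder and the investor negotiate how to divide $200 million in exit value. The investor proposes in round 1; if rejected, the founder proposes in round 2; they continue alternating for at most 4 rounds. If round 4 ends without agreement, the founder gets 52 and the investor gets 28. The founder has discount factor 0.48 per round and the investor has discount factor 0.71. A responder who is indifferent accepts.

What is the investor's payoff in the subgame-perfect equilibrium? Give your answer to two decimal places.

144.02

Work backward from the last round.
Round 4 (the founder proposes): the investor gets 28 if talks fail, so the founder offers 28 and keeps 172.
Round 3 (the investor proposes): the founder can get 172 next round, worth 0.48 × 172 = 82.56 now; the investor offers that and keeps 117.44.
Round 2 (the founder proposes): the investor can get 117.44 next round, worth 0.71 × 117.44 = 83.3824 now; the founder offers that and keeps 116.6176.
Round 1 (the investor proposes): the founder can get 116.6176 next round, worth 0.48 × 116.6176 = 55.976448 now, so the investor offers 55.976448, keeping 144.023552.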